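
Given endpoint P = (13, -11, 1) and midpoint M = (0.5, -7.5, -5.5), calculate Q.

Q = 2M - P
  = (2·0.5 - 13, 2·(-7.5) - (-11), 2·(-5.5) - 1)
  = (1 - 13, -15 + 11, -11 - 1)
  = (-12, -4, -12)

(-12, -4, -12)


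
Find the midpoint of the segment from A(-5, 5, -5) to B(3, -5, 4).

M = ((x₁+x₂)/2, (y₁+y₂)/2, (z₁+z₂)/2)
  = ((-5 + 3)/2, (5 - 5)/2, (-5 + 4)/2)
  = (-2/2, 0/2, -1/2)
  = (-1, 0, -0.5)

(-1, 0, -0.5)


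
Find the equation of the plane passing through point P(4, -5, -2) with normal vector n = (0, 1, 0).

The plane through P with normal n = (a, b, c) satisfies n·(r - P) = 0,
i.e. ax + by + cz = a·x₀ + b·y₀ + c·z₀.
d = 0·4 + 1·(-5) + 0·(-2)
  = 0 - 5 + 0
  = -5
Equation: y = -5

y = -5


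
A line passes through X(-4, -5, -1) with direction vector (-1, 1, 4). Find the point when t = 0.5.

P(t) = X + t·d
  = (-4 + (-1)·0.5, -5 + 1·0.5, -1 + 4·0.5)
  = (-4 - 0.5, -5 + 0.5, -1 + 2)
  = (-4.5, -4.5, 1)

(-4.5, -4.5, 1)


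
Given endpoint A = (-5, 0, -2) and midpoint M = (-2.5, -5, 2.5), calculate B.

B = 2M - A
  = (2·(-2.5) - (-5), 2·(-5) - 0, 2·2.5 - (-2))
  = (-5 + 5, -10 + 0, 5 + 2)
  = (0, -10, 7)

(0, -10, 7)


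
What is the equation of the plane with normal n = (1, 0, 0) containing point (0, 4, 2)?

The plane through P with normal n = (a, b, c) satisfies n·(r - P) = 0,
i.e. ax + by + cz = a·x₀ + b·y₀ + c·z₀.
d = 1·0 + 0·4 + 0·2
  = 0 + 0 + 0
  = 0
Equation: x = 0

x = 0


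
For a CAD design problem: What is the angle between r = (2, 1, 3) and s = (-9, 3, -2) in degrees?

r·s = 2·(-9) + 1·3 + 3·(-2) = -18 + 3 - 6 = -21
|r| = √(2² + 1² + 3²) = √14 ≈ 3.742
|s| = √((-9)² + 3² + (-2)²) = √94 ≈ 9.695
cos θ = (r·s)/(|r||s|) = -21/(3.742·9.695) ≈ -0.5789
θ = arccos(-0.5789) ≈ 125.4°

125.4°


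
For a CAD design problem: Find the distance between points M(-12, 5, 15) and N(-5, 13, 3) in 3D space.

d = √[(x₂-x₁)² + (y₂-y₁)² + (z₂-z₁)²]
  = √[7² + 8² + (-12)²]
  = √[49 + 64 + 144]
  = √257
  ≈ 16.03

16.03


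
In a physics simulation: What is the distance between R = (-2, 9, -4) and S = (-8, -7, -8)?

d = √[(x₂-x₁)² + (y₂-y₁)² + (z₂-z₁)²]
  = √[(-6)² + (-16)² + (-4)²]
  = √[36 + 256 + 16]
  = √308
  ≈ 17.55

17.55


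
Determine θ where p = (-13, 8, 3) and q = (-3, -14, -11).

p·q = (-13)·(-3) + 8·(-14) + 3·(-11) = 39 - 112 - 33 = -106
|p| = √((-13)² + 8² + 3²) = √242 ≈ 15.56
|q| = √((-3)² + (-14)² + (-11)²) = √326 ≈ 18.06
cos θ = (p·q)/(|p||q|) = -106/(15.56·18.06) ≈ -0.3774
θ = arccos(-0.3774) ≈ 112.2°

112.2°


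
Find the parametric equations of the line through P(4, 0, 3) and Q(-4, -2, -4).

Direction vector d = Q - P = (-4 - 4, -2 + 0, -4 - 3) = (-8, -2, -7)
Parametric form r = P + t·d:
x = 4 - 8t, y = 0 - 2t, z = 3 - 7t

x = 4 - 8t, y = 0 - 2t, z = 3 - 7t


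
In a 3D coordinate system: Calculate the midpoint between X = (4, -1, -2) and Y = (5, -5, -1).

M = ((x₁+x₂)/2, (y₁+y₂)/2, (z₁+z₂)/2)
  = ((4 + 5)/2, (-1 - 5)/2, (-2 - 1)/2)
  = (9/2, -6/2, -3/2)
  = (4.5, -3, -1.5)

(4.5, -3, -1.5)


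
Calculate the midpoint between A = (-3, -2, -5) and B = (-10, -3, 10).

M = ((x₁+x₂)/2, (y₁+y₂)/2, (z₁+z₂)/2)
  = ((-3 - 10)/2, (-2 - 3)/2, (-5 + 10)/2)
  = (-13/2, -5/2, 5/2)
  = (-6.5, -2.5, 2.5)

(-6.5, -2.5, 2.5)


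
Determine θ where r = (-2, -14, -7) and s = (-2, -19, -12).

r·s = (-2)·(-2) + (-14)·(-19) + (-7)·(-12) = 4 + 266 + 84 = 354
|r| = √((-2)² + (-14)² + (-7)²) = √249 ≈ 15.78
|s| = √((-2)² + (-19)² + (-12)²) = √509 ≈ 22.56
cos θ = (r·s)/(|r||s|) = 354/(15.78·22.56) ≈ 0.9944
θ = arccos(0.9944) ≈ 6.087°

6.087°


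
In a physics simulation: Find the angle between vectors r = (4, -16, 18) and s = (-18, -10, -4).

r·s = 4·(-18) + (-16)·(-10) + 18·(-4) = -72 + 160 - 72 = 16
|r| = √(4² + (-16)² + 18²) = √596 ≈ 24.41
|s| = √((-18)² + (-10)² + (-4)²) = √440 ≈ 20.98
cos θ = (r·s)/(|r||s|) = 16/(24.41·20.98) ≈ 0.03124
θ = arccos(0.03124) ≈ 88.21°

88.21°


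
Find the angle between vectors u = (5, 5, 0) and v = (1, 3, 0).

u·v = 5·1 + 5·3 + 0·0 = 5 + 15 + 0 = 20
|u| = √(5² + 5² + 0²) = √50 ≈ 7.071
|v| = √(1² + 3² + 0²) = √10 ≈ 3.162
cos θ = (u·v)/(|u||v|) = 20/(7.071·3.162) ≈ 0.8944
θ = arccos(0.8944) ≈ 26.57°

26.57°


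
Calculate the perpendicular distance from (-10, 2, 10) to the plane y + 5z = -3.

distance = |a·x₀ + b·y₀ + c·z₀ - d| / √(a² + b² + c²)
  = |0·(-10) + 1·2 + 5·10 - (-3)| / √(0² + 1² + 5²)
  = |0 + 2 + 50 + 3| / √(0 + 1 + 25)
  = |55| / √26
  = 55 / 5.099
  ≈ 10.79

10.79


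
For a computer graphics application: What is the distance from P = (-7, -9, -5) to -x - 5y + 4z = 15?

distance = |a·x₀ + b·y₀ + c·z₀ - d| / √(a² + b² + c²)
  = |(-1)·(-7) + (-5)·(-9) + 4·(-5) - 15| / √((-1)² + (-5)² + 4²)
  = |7 + 45 - 20 - 15| / √(1 + 25 + 16)
  = |17| / √42
  = 17 / 6.481
  ≈ 2.623

2.623


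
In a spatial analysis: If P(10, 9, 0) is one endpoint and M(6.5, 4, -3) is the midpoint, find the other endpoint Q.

Q = 2M - P
  = (2·6.5 - 10, 2·4 - 9, 2·(-3) - 0)
  = (13 - 10, 8 - 9, -6 + 0)
  = (3, -1, -6)

(3, -1, -6)


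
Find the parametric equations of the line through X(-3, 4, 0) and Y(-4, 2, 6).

Direction vector d = Y - X = (-4 + 3, 2 - 4, 6 + 0) = (-1, -2, 6)
Parametric form r = X + t·d:
x = -3 - t, y = 4 - 2t, z = 0 + 6t

x = -3 - t, y = 4 - 2t, z = 0 + 6t


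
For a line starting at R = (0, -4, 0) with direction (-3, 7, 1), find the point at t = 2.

P(t) = R + t·d
  = (0 + (-3)·2, -4 + 7·2, 0 + 1·2)
  = (0 - 6, -4 + 14, 0 + 2)
  = (-6, 10, 2)

(-6, 10, 2)


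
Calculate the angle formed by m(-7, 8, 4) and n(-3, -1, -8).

m·n = (-7)·(-3) + 8·(-1) + 4·(-8) = 21 - 8 - 32 = -19
|m| = √((-7)² + 8² + 4²) = √129 ≈ 11.36
|n| = √((-3)² + (-1)² + (-8)²) = √74 ≈ 8.602
cos θ = (m·n)/(|m||n|) = -19/(11.36·8.602) ≈ -0.1945
θ = arccos(-0.1945) ≈ 101.2°

101.2°


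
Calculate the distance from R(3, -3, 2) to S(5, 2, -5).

d = √[(x₂-x₁)² + (y₂-y₁)² + (z₂-z₁)²]
  = √[2² + 5² + (-7)²]
  = √[4 + 25 + 49]
  = √78
  ≈ 8.832

8.832


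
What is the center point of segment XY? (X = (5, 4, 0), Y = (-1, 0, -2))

M = ((x₁+x₂)/2, (y₁+y₂)/2, (z₁+z₂)/2)
  = ((5 - 1)/2, (4 + 0)/2, (0 - 2)/2)
  = (4/2, 4/2, -2/2)
  = (2, 2, -1)

(2, 2, -1)


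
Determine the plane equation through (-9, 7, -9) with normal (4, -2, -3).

The plane through P with normal n = (a, b, c) satisfies n·(r - P) = 0,
i.e. ax + by + cz = a·x₀ + b·y₀ + c·z₀.
d = 4·(-9) + (-2)·7 + (-3)·(-9)
  = -36 - 14 + 27
  = -23
Equation: 4x - 2y - 3z = -23

4x - 2y - 3z = -23


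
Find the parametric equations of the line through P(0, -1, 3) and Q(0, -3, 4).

Direction vector d = Q - P = (0 + 0, -3 + 1, 4 - 3) = (0, -2, 1)
Parametric form r = P + t·d:
x = 0, y = -1 - 2t, z = 3 + t

x = 0, y = -1 - 2t, z = 3 + t


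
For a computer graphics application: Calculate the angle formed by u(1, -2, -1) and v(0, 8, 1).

u·v = 1·0 + (-2)·8 + (-1)·1 = 0 - 16 - 1 = -17
|u| = √(1² + (-2)² + (-1)²) = √6 ≈ 2.449
|v| = √(0² + 8² + 1²) = √65 ≈ 8.062
cos θ = (u·v)/(|u||v|) = -17/(2.449·8.062) ≈ -0.8608
θ = arccos(-0.8608) ≈ 149.4°

149.4°


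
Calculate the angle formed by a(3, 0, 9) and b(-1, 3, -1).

a·b = 3·(-1) + 0·3 + 9·(-1) = -3 + 0 - 9 = -12
|a| = √(3² + 0² + 9²) = √90 ≈ 9.487
|b| = √((-1)² + 3² + (-1)²) = √11 ≈ 3.317
cos θ = (a·b)/(|a||b|) = -12/(9.487·3.317) ≈ -0.3814
θ = arccos(-0.3814) ≈ 112.4°

112.4°


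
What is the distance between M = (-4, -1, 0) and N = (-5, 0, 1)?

d = √[(x₂-x₁)² + (y₂-y₁)² + (z₂-z₁)²]
  = √[(-1)² + 1² + 1²]
  = √[1 + 1 + 1]
  = √3
  ≈ 1.732

1.732


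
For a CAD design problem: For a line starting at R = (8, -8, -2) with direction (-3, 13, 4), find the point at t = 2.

P(t) = R + t·d
  = (8 + (-3)·2, -8 + 13·2, -2 + 4·2)
  = (8 - 6, -8 + 26, -2 + 8)
  = (2, 18, 6)

(2, 18, 6)


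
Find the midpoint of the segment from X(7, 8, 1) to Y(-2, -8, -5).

M = ((x₁+x₂)/2, (y₁+y₂)/2, (z₁+z₂)/2)
  = ((7 - 2)/2, (8 - 8)/2, (1 - 5)/2)
  = (5/2, 0/2, -4/2)
  = (2.5, 0, -2)

(2.5, 0, -2)


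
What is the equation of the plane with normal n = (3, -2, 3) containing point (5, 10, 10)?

The plane through P with normal n = (a, b, c) satisfies n·(r - P) = 0,
i.e. ax + by + cz = a·x₀ + b·y₀ + c·z₀.
d = 3·5 + (-2)·10 + 3·10
  = 15 - 20 + 30
  = 25
Equation: 3x - 2y + 3z = 25

3x - 2y + 3z = 25


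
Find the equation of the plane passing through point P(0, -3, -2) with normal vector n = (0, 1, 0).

The plane through P with normal n = (a, b, c) satisfies n·(r - P) = 0,
i.e. ax + by + cz = a·x₀ + b·y₀ + c·z₀.
d = 0·0 + 1·(-3) + 0·(-2)
  = 0 - 3 + 0
  = -3
Equation: y = -3

y = -3


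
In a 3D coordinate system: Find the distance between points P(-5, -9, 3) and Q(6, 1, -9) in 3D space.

d = √[(x₂-x₁)² + (y₂-y₁)² + (z₂-z₁)²]
  = √[11² + 10² + (-12)²]
  = √[121 + 100 + 144]
  = √365
  ≈ 19.1

19.1


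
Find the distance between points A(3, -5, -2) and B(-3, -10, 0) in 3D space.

d = √[(x₂-x₁)² + (y₂-y₁)² + (z₂-z₁)²]
  = √[(-6)² + (-5)² + 2²]
  = √[36 + 25 + 4]
  = √65
  ≈ 8.062

8.062


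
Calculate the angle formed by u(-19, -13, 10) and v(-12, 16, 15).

u·v = (-19)·(-12) + (-13)·16 + 10·15 = 228 - 208 + 150 = 170
|u| = √((-19)² + (-13)² + 10²) = √630 ≈ 25.1
|v| = √((-12)² + 16² + 15²) = √625 ≈ 25
cos θ = (u·v)/(|u||v|) = 170/(25.1·25) ≈ 0.2709
θ = arccos(0.2709) ≈ 74.28°

74.28°


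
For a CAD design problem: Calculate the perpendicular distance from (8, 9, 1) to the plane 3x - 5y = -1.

distance = |a·x₀ + b·y₀ + c·z₀ - d| / √(a² + b² + c²)
  = |3·8 + (-5)·9 + 0·1 - (-1)| / √(3² + (-5)² + 0²)
  = |24 - 45 + 0 + 1| / √(9 + 25 + 0)
  = |-20| / √34
  = 20 / 5.831
  ≈ 3.43

3.43


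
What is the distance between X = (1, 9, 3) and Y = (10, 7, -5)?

d = √[(x₂-x₁)² + (y₂-y₁)² + (z₂-z₁)²]
  = √[9² + (-2)² + (-8)²]
  = √[81 + 4 + 64]
  = √149
  ≈ 12.21

12.21


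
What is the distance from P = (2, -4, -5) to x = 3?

distance = |a·x₀ + b·y₀ + c·z₀ - d| / √(a² + b² + c²)
  = |1·2 + 0·(-4) + 0·(-5) - 3| / √(1² + 0² + 0²)
  = |2 + 0 + 0 - 3| / √(1 + 0 + 0)
  = |-1| / √1
  = 1 / 1
  ≈ 1

1


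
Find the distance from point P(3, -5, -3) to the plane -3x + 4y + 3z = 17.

distance = |a·x₀ + b·y₀ + c·z₀ - d| / √(a² + b² + c²)
  = |(-3)·3 + 4·(-5) + 3·(-3) - 17| / √((-3)² + 4² + 3²)
  = |-9 - 20 - 9 - 17| / √(9 + 16 + 9)
  = |-55| / √34
  = 55 / 5.831
  ≈ 9.432

9.432


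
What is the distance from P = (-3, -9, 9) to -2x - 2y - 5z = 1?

distance = |a·x₀ + b·y₀ + c·z₀ - d| / √(a² + b² + c²)
  = |(-2)·(-3) + (-2)·(-9) + (-5)·9 - 1| / √((-2)² + (-2)² + (-5)²)
  = |6 + 18 - 45 - 1| / √(4 + 4 + 25)
  = |-22| / √33
  = 22 / 5.745
  ≈ 3.83

3.83


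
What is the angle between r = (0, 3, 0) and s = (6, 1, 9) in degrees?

r·s = 0·6 + 3·1 + 0·9 = 0 + 3 + 0 = 3
|r| = √(0² + 3² + 0²) = √9 ≈ 3
|s| = √(6² + 1² + 9²) = √118 ≈ 10.86
cos θ = (r·s)/(|r||s|) = 3/(3·10.86) ≈ 0.09206
θ = arccos(0.09206) ≈ 84.72°

84.72°


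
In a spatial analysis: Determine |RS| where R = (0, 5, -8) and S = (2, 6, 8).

d = √[(x₂-x₁)² + (y₂-y₁)² + (z₂-z₁)²]
  = √[2² + 1² + 16²]
  = √[4 + 1 + 256]
  = √261
  ≈ 16.16

16.16


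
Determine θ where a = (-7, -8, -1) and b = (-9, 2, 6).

a·b = (-7)·(-9) + (-8)·2 + (-1)·6 = 63 - 16 - 6 = 41
|a| = √((-7)² + (-8)² + (-1)²) = √114 ≈ 10.68
|b| = √((-9)² + 2² + 6²) = √121 ≈ 11
cos θ = (a·b)/(|a||b|) = 41/(10.68·11) ≈ 0.3491
θ = arccos(0.3491) ≈ 69.57°

69.57°


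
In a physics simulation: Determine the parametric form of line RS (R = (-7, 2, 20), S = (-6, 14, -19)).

Direction vector d = S - R = (-6 + 7, 14 - 2, -19 - 20) = (1, 12, -39)
Parametric form r = R + t·d:
x = -7 + t, y = 2 + 12t, z = 20 - 39t

x = -7 + t, y = 2 + 12t, z = 20 - 39t


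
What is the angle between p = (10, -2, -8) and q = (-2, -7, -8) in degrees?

p·q = 10·(-2) + (-2)·(-7) + (-8)·(-8) = -20 + 14 + 64 = 58
|p| = √(10² + (-2)² + (-8)²) = √168 ≈ 12.96
|q| = √((-2)² + (-7)² + (-8)²) = √117 ≈ 10.82
cos θ = (p·q)/(|p||q|) = 58/(12.96·10.82) ≈ 0.4137
θ = arccos(0.4137) ≈ 65.56°

65.56°


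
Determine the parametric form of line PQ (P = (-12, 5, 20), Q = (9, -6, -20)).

Direction vector d = Q - P = (9 + 12, -6 - 5, -20 - 20) = (21, -11, -40)
Parametric form r = P + t·d:
x = -12 + 21t, y = 5 - 11t, z = 20 - 40t

x = -12 + 21t, y = 5 - 11t, z = 20 - 40t


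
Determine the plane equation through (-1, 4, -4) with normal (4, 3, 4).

The plane through P with normal n = (a, b, c) satisfies n·(r - P) = 0,
i.e. ax + by + cz = a·x₀ + b·y₀ + c·z₀.
d = 4·(-1) + 3·4 + 4·(-4)
  = -4 + 12 - 16
  = -8
Equation: 4x + 3y + 4z = -8

4x + 3y + 4z = -8


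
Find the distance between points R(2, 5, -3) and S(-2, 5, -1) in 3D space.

d = √[(x₂-x₁)² + (y₂-y₁)² + (z₂-z₁)²]
  = √[(-4)² + 0² + 2²]
  = √[16 + 0 + 4]
  = √20
  ≈ 4.472

4.472


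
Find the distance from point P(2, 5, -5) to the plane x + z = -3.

distance = |a·x₀ + b·y₀ + c·z₀ - d| / √(a² + b² + c²)
  = |1·2 + 0·5 + 1·(-5) - (-3)| / √(1² + 0² + 1²)
  = |2 + 0 - 5 + 3| / √(1 + 0 + 1)
  = |0| / √2
  = 0 / 1.414
  ≈ 0

0


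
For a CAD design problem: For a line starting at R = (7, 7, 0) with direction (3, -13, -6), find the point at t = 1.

P(t) = R + t·d
  = (7 + 3·1, 7 + (-13)·1, 0 + (-6)·1)
  = (7 + 3, 7 - 13, 0 - 6)
  = (10, -6, -6)

(10, -6, -6)


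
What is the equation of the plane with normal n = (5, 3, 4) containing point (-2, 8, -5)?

The plane through P with normal n = (a, b, c) satisfies n·(r - P) = 0,
i.e. ax + by + cz = a·x₀ + b·y₀ + c·z₀.
d = 5·(-2) + 3·8 + 4·(-5)
  = -10 + 24 - 20
  = -6
Equation: 5x + 3y + 4z = -6

5x + 3y + 4z = -6


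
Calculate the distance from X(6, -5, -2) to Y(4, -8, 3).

d = √[(x₂-x₁)² + (y₂-y₁)² + (z₂-z₁)²]
  = √[(-2)² + (-3)² + 5²]
  = √[4 + 9 + 25]
  = √38
  ≈ 6.164

6.164


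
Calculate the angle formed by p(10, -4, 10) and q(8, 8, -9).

p·q = 10·8 + (-4)·8 + 10·(-9) = 80 - 32 - 90 = -42
|p| = √(10² + (-4)² + 10²) = √216 ≈ 14.7
|q| = √(8² + 8² + (-9)²) = √209 ≈ 14.46
cos θ = (p·q)/(|p||q|) = -42/(14.7·14.46) ≈ -0.1977
θ = arccos(-0.1977) ≈ 101.4°

101.4°


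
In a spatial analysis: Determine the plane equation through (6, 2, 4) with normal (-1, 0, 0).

The plane through P with normal n = (a, b, c) satisfies n·(r - P) = 0,
i.e. ax + by + cz = a·x₀ + b·y₀ + c·z₀.
d = (-1)·6 + 0·2 + 0·4
  = -6 + 0 + 0
  = -6
Equation: -x = -6

-x = -6


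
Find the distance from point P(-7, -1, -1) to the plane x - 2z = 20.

distance = |a·x₀ + b·y₀ + c·z₀ - d| / √(a² + b² + c²)
  = |1·(-7) + 0·(-1) + (-2)·(-1) - 20| / √(1² + 0² + (-2)²)
  = |-7 + 0 + 2 - 20| / √(1 + 0 + 4)
  = |-25| / √5
  = 25 / 2.236
  ≈ 11.18

11.18


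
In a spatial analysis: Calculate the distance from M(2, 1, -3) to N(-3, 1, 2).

d = √[(x₂-x₁)² + (y₂-y₁)² + (z₂-z₁)²]
  = √[(-5)² + 0² + 5²]
  = √[25 + 0 + 25]
  = √50
  ≈ 7.071

7.071


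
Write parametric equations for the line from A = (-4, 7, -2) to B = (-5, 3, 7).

Direction vector d = B - A = (-5 + 4, 3 - 7, 7 + 2) = (-1, -4, 9)
Parametric form r = A + t·d:
x = -4 - t, y = 7 - 4t, z = -2 + 9t

x = -4 - t, y = 7 - 4t, z = -2 + 9t


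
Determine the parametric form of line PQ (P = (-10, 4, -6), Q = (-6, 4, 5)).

Direction vector d = Q - P = (-6 + 10, 4 - 4, 5 + 6) = (4, 0, 11)
Parametric form r = P + t·d:
x = -10 + 4t, y = 4, z = -6 + 11t

x = -10 + 4t, y = 4, z = -6 + 11t


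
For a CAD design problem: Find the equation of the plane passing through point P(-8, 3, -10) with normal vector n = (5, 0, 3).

The plane through P with normal n = (a, b, c) satisfies n·(r - P) = 0,
i.e. ax + by + cz = a·x₀ + b·y₀ + c·z₀.
d = 5·(-8) + 0·3 + 3·(-10)
  = -40 + 0 - 30
  = -70
Equation: 5x + 3z = -70

5x + 3z = -70


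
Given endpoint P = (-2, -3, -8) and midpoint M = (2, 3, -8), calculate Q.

Q = 2M - P
  = (2·2 - (-2), 2·3 - (-3), 2·(-8) - (-8))
  = (4 + 2, 6 + 3, -16 + 8)
  = (6, 9, -8)

(6, 9, -8)


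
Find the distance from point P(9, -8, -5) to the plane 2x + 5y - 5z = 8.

distance = |a·x₀ + b·y₀ + c·z₀ - d| / √(a² + b² + c²)
  = |2·9 + 5·(-8) + (-5)·(-5) - 8| / √(2² + 5² + (-5)²)
  = |18 - 40 + 25 - 8| / √(4 + 25 + 25)
  = |-5| / √54
  = 5 / 7.348
  ≈ 0.6804

0.6804


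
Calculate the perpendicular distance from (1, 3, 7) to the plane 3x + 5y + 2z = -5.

distance = |a·x₀ + b·y₀ + c·z₀ - d| / √(a² + b² + c²)
  = |3·1 + 5·3 + 2·7 - (-5)| / √(3² + 5² + 2²)
  = |3 + 15 + 14 + 5| / √(9 + 25 + 4)
  = |37| / √38
  = 37 / 6.164
  ≈ 6.002

6.002


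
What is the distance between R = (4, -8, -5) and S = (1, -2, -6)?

d = √[(x₂-x₁)² + (y₂-y₁)² + (z₂-z₁)²]
  = √[(-3)² + 6² + (-1)²]
  = √[9 + 36 + 1]
  = √46
  ≈ 6.782

6.782


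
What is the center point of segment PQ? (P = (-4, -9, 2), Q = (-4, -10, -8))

M = ((x₁+x₂)/2, (y₁+y₂)/2, (z₁+z₂)/2)
  = ((-4 - 4)/2, (-9 - 10)/2, (2 - 8)/2)
  = (-8/2, -19/2, -6/2)
  = (-4, -9.5, -3)

(-4, -9.5, -3)


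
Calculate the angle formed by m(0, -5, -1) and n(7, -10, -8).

m·n = 0·7 + (-5)·(-10) + (-1)·(-8) = 0 + 50 + 8 = 58
|m| = √(0² + (-5)² + (-1)²) = √26 ≈ 5.099
|n| = √(7² + (-10)² + (-8)²) = √213 ≈ 14.59
cos θ = (m·n)/(|m||n|) = 58/(5.099·14.59) ≈ 0.7794
θ = arccos(0.7794) ≈ 38.8°

38.8°


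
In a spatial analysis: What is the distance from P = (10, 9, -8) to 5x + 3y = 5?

distance = |a·x₀ + b·y₀ + c·z₀ - d| / √(a² + b² + c²)
  = |5·10 + 3·9 + 0·(-8) - 5| / √(5² + 3² + 0²)
  = |50 + 27 + 0 - 5| / √(25 + 9 + 0)
  = |72| / √34
  = 72 / 5.831
  ≈ 12.35

12.35


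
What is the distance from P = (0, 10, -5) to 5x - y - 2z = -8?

distance = |a·x₀ + b·y₀ + c·z₀ - d| / √(a² + b² + c²)
  = |5·0 + (-1)·10 + (-2)·(-5) - (-8)| / √(5² + (-1)² + (-2)²)
  = |0 - 10 + 10 + 8| / √(25 + 1 + 4)
  = |8| / √30
  = 8 / 5.477
  ≈ 1.461

1.461


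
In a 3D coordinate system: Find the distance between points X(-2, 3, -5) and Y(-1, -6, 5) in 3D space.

d = √[(x₂-x₁)² + (y₂-y₁)² + (z₂-z₁)²]
  = √[1² + (-9)² + 10²]
  = √[1 + 81 + 100]
  = √182
  ≈ 13.49

13.49


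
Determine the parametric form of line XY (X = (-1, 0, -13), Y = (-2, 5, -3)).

Direction vector d = Y - X = (-2 + 1, 5 + 0, -3 + 13) = (-1, 5, 10)
Parametric form r = X + t·d:
x = -1 - t, y = 0 + 5t, z = -13 + 10t

x = -1 - t, y = 0 + 5t, z = -13 + 10t


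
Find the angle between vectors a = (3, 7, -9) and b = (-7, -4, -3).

a·b = 3·(-7) + 7·(-4) + (-9)·(-3) = -21 - 28 + 27 = -22
|a| = √(3² + 7² + (-9)²) = √139 ≈ 11.79
|b| = √((-7)² + (-4)² + (-3)²) = √74 ≈ 8.602
cos θ = (a·b)/(|a||b|) = -22/(11.79·8.602) ≈ -0.2169
θ = arccos(-0.2169) ≈ 102.5°

102.5°


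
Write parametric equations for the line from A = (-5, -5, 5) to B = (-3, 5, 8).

Direction vector d = B - A = (-3 + 5, 5 + 5, 8 - 5) = (2, 10, 3)
Parametric form r = A + t·d:
x = -5 + 2t, y = -5 + 10t, z = 5 + 3t

x = -5 + 2t, y = -5 + 10t, z = 5 + 3t


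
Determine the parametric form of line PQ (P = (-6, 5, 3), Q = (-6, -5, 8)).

Direction vector d = Q - P = (-6 + 6, -5 - 5, 8 - 3) = (0, -10, 5)
Parametric form r = P + t·d:
x = -6, y = 5 - 10t, z = 3 + 5t

x = -6, y = 5 - 10t, z = 3 + 5t


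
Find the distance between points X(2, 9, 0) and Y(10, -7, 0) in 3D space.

d = √[(x₂-x₁)² + (y₂-y₁)² + (z₂-z₁)²]
  = √[8² + (-16)² + 0²]
  = √[64 + 256 + 0]
  = √320
  ≈ 17.89

17.89


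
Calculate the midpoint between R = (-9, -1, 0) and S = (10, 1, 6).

M = ((x₁+x₂)/2, (y₁+y₂)/2, (z₁+z₂)/2)
  = ((-9 + 10)/2, (-1 + 1)/2, (0 + 6)/2)
  = (1/2, 0/2, 6/2)
  = (0.5, 0, 3)

(0.5, 0, 3)


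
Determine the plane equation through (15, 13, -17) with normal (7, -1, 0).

The plane through P with normal n = (a, b, c) satisfies n·(r - P) = 0,
i.e. ax + by + cz = a·x₀ + b·y₀ + c·z₀.
d = 7·15 + (-1)·13 + 0·(-17)
  = 105 - 13 + 0
  = 92
Equation: 7x - y = 92

7x - y = 92


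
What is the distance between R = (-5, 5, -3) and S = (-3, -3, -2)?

d = √[(x₂-x₁)² + (y₂-y₁)² + (z₂-z₁)²]
  = √[2² + (-8)² + 1²]
  = √[4 + 64 + 1]
  = √69
  ≈ 8.307

8.307


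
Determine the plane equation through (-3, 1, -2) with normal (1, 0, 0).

The plane through P with normal n = (a, b, c) satisfies n·(r - P) = 0,
i.e. ax + by + cz = a·x₀ + b·y₀ + c·z₀.
d = 1·(-3) + 0·1 + 0·(-2)
  = -3 + 0 + 0
  = -3
Equation: x = -3

x = -3


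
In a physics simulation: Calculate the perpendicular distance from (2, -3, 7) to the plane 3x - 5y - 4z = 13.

distance = |a·x₀ + b·y₀ + c·z₀ - d| / √(a² + b² + c²)
  = |3·2 + (-5)·(-3) + (-4)·7 - 13| / √(3² + (-5)² + (-4)²)
  = |6 + 15 - 28 - 13| / √(9 + 25 + 16)
  = |-20| / √50
  = 20 / 7.071
  ≈ 2.828

2.828


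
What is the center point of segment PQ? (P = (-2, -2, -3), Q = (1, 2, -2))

M = ((x₁+x₂)/2, (y₁+y₂)/2, (z₁+z₂)/2)
  = ((-2 + 1)/2, (-2 + 2)/2, (-3 - 2)/2)
  = (-1/2, 0/2, -5/2)
  = (-0.5, 0, -2.5)

(-0.5, 0, -2.5)


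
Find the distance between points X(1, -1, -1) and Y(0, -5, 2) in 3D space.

d = √[(x₂-x₁)² + (y₂-y₁)² + (z₂-z₁)²]
  = √[(-1)² + (-4)² + 3²]
  = √[1 + 16 + 9]
  = √26
  ≈ 5.099

5.099


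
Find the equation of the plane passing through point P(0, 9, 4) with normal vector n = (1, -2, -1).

The plane through P with normal n = (a, b, c) satisfies n·(r - P) = 0,
i.e. ax + by + cz = a·x₀ + b·y₀ + c·z₀.
d = 1·0 + (-2)·9 + (-1)·4
  = 0 - 18 - 4
  = -22
Equation: x - 2y - z = -22

x - 2y - z = -22


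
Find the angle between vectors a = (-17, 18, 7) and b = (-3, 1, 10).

a·b = (-17)·(-3) + 18·1 + 7·10 = 51 + 18 + 70 = 139
|a| = √((-17)² + 18² + 7²) = √662 ≈ 25.73
|b| = √((-3)² + 1² + 10²) = √110 ≈ 10.49
cos θ = (a·b)/(|a||b|) = 139/(25.73·10.49) ≈ 0.5151
θ = arccos(0.5151) ≈ 59°

59°


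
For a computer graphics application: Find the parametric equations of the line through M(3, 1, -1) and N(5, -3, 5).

Direction vector d = N - M = (5 - 3, -3 - 1, 5 + 1) = (2, -4, 6)
Parametric form r = M + t·d:
x = 3 + 2t, y = 1 - 4t, z = -1 + 6t

x = 3 + 2t, y = 1 - 4t, z = -1 + 6t


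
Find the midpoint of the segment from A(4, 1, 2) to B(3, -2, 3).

M = ((x₁+x₂)/2, (y₁+y₂)/2, (z₁+z₂)/2)
  = ((4 + 3)/2, (1 - 2)/2, (2 + 3)/2)
  = (7/2, -1/2, 5/2)
  = (3.5, -0.5, 2.5)

(3.5, -0.5, 2.5)


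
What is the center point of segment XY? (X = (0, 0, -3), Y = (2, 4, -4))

M = ((x₁+x₂)/2, (y₁+y₂)/2, (z₁+z₂)/2)
  = ((0 + 2)/2, (0 + 4)/2, (-3 - 4)/2)
  = (2/2, 4/2, -7/2)
  = (1, 2, -3.5)

(1, 2, -3.5)


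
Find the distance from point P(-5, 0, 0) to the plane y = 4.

distance = |a·x₀ + b·y₀ + c·z₀ - d| / √(a² + b² + c²)
  = |0·(-5) + 1·0 + 0·0 - 4| / √(0² + 1² + 0²)
  = |0 + 0 + 0 - 4| / √(0 + 1 + 0)
  = |-4| / √1
  = 4 / 1
  ≈ 4

4


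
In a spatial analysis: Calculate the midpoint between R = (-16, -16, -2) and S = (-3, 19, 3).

M = ((x₁+x₂)/2, (y₁+y₂)/2, (z₁+z₂)/2)
  = ((-16 - 3)/2, (-16 + 19)/2, (-2 + 3)/2)
  = (-19/2, 3/2, 1/2)
  = (-9.5, 1.5, 0.5)

(-9.5, 1.5, 0.5)


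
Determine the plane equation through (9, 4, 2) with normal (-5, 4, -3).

The plane through P with normal n = (a, b, c) satisfies n·(r - P) = 0,
i.e. ax + by + cz = a·x₀ + b·y₀ + c·z₀.
d = (-5)·9 + 4·4 + (-3)·2
  = -45 + 16 - 6
  = -35
Equation: -5x + 4y - 3z = -35

-5x + 4y - 3z = -35


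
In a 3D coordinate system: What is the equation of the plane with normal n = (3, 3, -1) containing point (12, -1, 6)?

The plane through P with normal n = (a, b, c) satisfies n·(r - P) = 0,
i.e. ax + by + cz = a·x₀ + b·y₀ + c·z₀.
d = 3·12 + 3·(-1) + (-1)·6
  = 36 - 3 - 6
  = 27
Equation: 3x + 3y - z = 27

3x + 3y - z = 27


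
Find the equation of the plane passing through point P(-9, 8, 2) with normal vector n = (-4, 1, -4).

The plane through P with normal n = (a, b, c) satisfies n·(r - P) = 0,
i.e. ax + by + cz = a·x₀ + b·y₀ + c·z₀.
d = (-4)·(-9) + 1·8 + (-4)·2
  = 36 + 8 - 8
  = 36
Equation: -4x + y - 4z = 36

-4x + y - 4z = 36


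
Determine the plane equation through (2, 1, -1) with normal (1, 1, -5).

The plane through P with normal n = (a, b, c) satisfies n·(r - P) = 0,
i.e. ax + by + cz = a·x₀ + b·y₀ + c·z₀.
d = 1·2 + 1·1 + (-5)·(-1)
  = 2 + 1 + 5
  = 8
Equation: x + y - 5z = 8

x + y - 5z = 8


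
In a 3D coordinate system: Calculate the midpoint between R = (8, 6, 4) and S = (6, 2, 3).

M = ((x₁+x₂)/2, (y₁+y₂)/2, (z₁+z₂)/2)
  = ((8 + 6)/2, (6 + 2)/2, (4 + 3)/2)
  = (14/2, 8/2, 7/2)
  = (7, 4, 3.5)

(7, 4, 3.5)


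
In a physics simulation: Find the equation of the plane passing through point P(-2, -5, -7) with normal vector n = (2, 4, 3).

The plane through P with normal n = (a, b, c) satisfies n·(r - P) = 0,
i.e. ax + by + cz = a·x₀ + b·y₀ + c·z₀.
d = 2·(-2) + 4·(-5) + 3·(-7)
  = -4 - 20 - 21
  = -45
Equation: 2x + 4y + 3z = -45

2x + 4y + 3z = -45


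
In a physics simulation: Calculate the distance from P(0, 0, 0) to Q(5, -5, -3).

d = √[(x₂-x₁)² + (y₂-y₁)² + (z₂-z₁)²]
  = √[5² + (-5)² + (-3)²]
  = √[25 + 25 + 9]
  = √59
  ≈ 7.681

7.681


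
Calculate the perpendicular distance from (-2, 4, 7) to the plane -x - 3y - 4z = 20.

distance = |a·x₀ + b·y₀ + c·z₀ - d| / √(a² + b² + c²)
  = |(-1)·(-2) + (-3)·4 + (-4)·7 - 20| / √((-1)² + (-3)² + (-4)²)
  = |2 - 12 - 28 - 20| / √(1 + 9 + 16)
  = |-58| / √26
  = 58 / 5.099
  ≈ 11.37

11.37


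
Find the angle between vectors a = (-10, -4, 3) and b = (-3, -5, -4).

a·b = (-10)·(-3) + (-4)·(-5) + 3·(-4) = 30 + 20 - 12 = 38
|a| = √((-10)² + (-4)² + 3²) = √125 ≈ 11.18
|b| = √((-3)² + (-5)² + (-4)²) = √50 ≈ 7.071
cos θ = (a·b)/(|a||b|) = 38/(11.18·7.071) ≈ 0.4807
θ = arccos(0.4807) ≈ 61.27°

61.27°


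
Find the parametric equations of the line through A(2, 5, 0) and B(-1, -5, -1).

Direction vector d = B - A = (-1 - 2, -5 - 5, -1 + 0) = (-3, -10, -1)
Parametric form r = A + t·d:
x = 2 - 3t, y = 5 - 10t, z = 0 - t

x = 2 - 3t, y = 5 - 10t, z = 0 - t


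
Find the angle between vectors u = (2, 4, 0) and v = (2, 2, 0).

u·v = 2·2 + 4·2 + 0·0 = 4 + 8 + 0 = 12
|u| = √(2² + 4² + 0²) = √20 ≈ 4.472
|v| = √(2² + 2² + 0²) = √8 ≈ 2.828
cos θ = (u·v)/(|u||v|) = 12/(4.472·2.828) ≈ 0.9487
θ = arccos(0.9487) ≈ 18.43°

18.43°


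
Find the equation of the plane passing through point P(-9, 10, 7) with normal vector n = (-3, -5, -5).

The plane through P with normal n = (a, b, c) satisfies n·(r - P) = 0,
i.e. ax + by + cz = a·x₀ + b·y₀ + c·z₀.
d = (-3)·(-9) + (-5)·10 + (-5)·7
  = 27 - 50 - 35
  = -58
Equation: -3x - 5y - 5z = -58

-3x - 5y - 5z = -58


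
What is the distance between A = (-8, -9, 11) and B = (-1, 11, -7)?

d = √[(x₂-x₁)² + (y₂-y₁)² + (z₂-z₁)²]
  = √[7² + 20² + (-18)²]
  = √[49 + 400 + 324]
  = √773
  ≈ 27.8

27.8


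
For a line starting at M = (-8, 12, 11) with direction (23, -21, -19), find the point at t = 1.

P(t) = M + t·d
  = (-8 + 23·1, 12 + (-21)·1, 11 + (-19)·1)
  = (-8 + 23, 12 - 21, 11 - 19)
  = (15, -9, -8)

(15, -9, -8)


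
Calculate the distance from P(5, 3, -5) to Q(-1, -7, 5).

d = √[(x₂-x₁)² + (y₂-y₁)² + (z₂-z₁)²]
  = √[(-6)² + (-10)² + 10²]
  = √[36 + 100 + 100]
  = √236
  ≈ 15.36

15.36


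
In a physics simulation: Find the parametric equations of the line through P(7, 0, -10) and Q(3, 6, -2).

Direction vector d = Q - P = (3 - 7, 6 + 0, -2 + 10) = (-4, 6, 8)
Parametric form r = P + t·d:
x = 7 - 4t, y = 0 + 6t, z = -10 + 8t

x = 7 - 4t, y = 0 + 6t, z = -10 + 8t


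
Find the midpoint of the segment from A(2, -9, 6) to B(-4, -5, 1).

M = ((x₁+x₂)/2, (y₁+y₂)/2, (z₁+z₂)/2)
  = ((2 - 4)/2, (-9 - 5)/2, (6 + 1)/2)
  = (-2/2, -14/2, 7/2)
  = (-1, -7, 3.5)

(-1, -7, 3.5)


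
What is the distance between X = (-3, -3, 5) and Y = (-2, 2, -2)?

d = √[(x₂-x₁)² + (y₂-y₁)² + (z₂-z₁)²]
  = √[1² + 5² + (-7)²]
  = √[1 + 25 + 49]
  = √75
  ≈ 8.66

8.66


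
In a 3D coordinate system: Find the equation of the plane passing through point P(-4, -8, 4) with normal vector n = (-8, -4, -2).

The plane through P with normal n = (a, b, c) satisfies n·(r - P) = 0,
i.e. ax + by + cz = a·x₀ + b·y₀ + c·z₀.
d = (-8)·(-4) + (-4)·(-8) + (-2)·4
  = 32 + 32 - 8
  = 56
Equation: -8x - 4y - 2z = 56

-8x - 4y - 2z = 56


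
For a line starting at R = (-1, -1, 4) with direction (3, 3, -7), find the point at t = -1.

P(t) = R + t·d
  = (-1 + 3·(-1), -1 + 3·(-1), 4 + (-7)·(-1))
  = (-1 - 3, -1 - 3, 4 + 7)
  = (-4, -4, 11)

(-4, -4, 11)


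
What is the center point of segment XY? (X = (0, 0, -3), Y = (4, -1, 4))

M = ((x₁+x₂)/2, (y₁+y₂)/2, (z₁+z₂)/2)
  = ((0 + 4)/2, (0 - 1)/2, (-3 + 4)/2)
  = (4/2, -1/2, 1/2)
  = (2, -0.5, 0.5)

(2, -0.5, 0.5)


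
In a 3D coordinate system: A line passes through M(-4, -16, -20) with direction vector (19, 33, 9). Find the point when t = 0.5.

P(t) = M + t·d
  = (-4 + 19·0.5, -16 + 33·0.5, -20 + 9·0.5)
  = (-4 + 9.5, -16 + 16.5, -20 + 4.5)
  = (5.5, 0.5, -15.5)

(5.5, 0.5, -15.5)


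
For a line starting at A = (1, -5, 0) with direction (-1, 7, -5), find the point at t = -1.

P(t) = A + t·d
  = (1 + (-1)·(-1), -5 + 7·(-1), 0 + (-5)·(-1))
  = (1 + 1, -5 - 7, 0 + 5)
  = (2, -12, 5)

(2, -12, 5)


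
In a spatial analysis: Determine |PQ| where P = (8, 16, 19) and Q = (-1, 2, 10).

d = √[(x₂-x₁)² + (y₂-y₁)² + (z₂-z₁)²]
  = √[(-9)² + (-14)² + (-9)²]
  = √[81 + 196 + 81]
  = √358
  ≈ 18.92

18.92


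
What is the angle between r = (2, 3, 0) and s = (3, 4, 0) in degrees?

r·s = 2·3 + 3·4 + 0·0 = 6 + 12 + 0 = 18
|r| = √(2² + 3² + 0²) = √13 ≈ 3.606
|s| = √(3² + 4² + 0²) = √25 ≈ 5
cos θ = (r·s)/(|r||s|) = 18/(3.606·5) ≈ 0.9985
θ = arccos(0.9985) ≈ 3.18°

3.18°


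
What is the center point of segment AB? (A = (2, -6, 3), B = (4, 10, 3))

M = ((x₁+x₂)/2, (y₁+y₂)/2, (z₁+z₂)/2)
  = ((2 + 4)/2, (-6 + 10)/2, (3 + 3)/2)
  = (6/2, 4/2, 6/2)
  = (3, 2, 3)

(3, 2, 3)


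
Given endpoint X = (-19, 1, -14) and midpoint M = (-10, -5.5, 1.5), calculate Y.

Y = 2M - X
  = (2·(-10) - (-19), 2·(-5.5) - 1, 2·1.5 - (-14))
  = (-20 + 19, -11 - 1, 3 + 14)
  = (-1, -12, 17)

(-1, -12, 17)


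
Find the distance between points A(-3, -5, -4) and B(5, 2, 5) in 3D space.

d = √[(x₂-x₁)² + (y₂-y₁)² + (z₂-z₁)²]
  = √[8² + 7² + 9²]
  = √[64 + 49 + 81]
  = √194
  ≈ 13.93

13.93


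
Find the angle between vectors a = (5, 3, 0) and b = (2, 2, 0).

a·b = 5·2 + 3·2 + 0·0 = 10 + 6 + 0 = 16
|a| = √(5² + 3² + 0²) = √34 ≈ 5.831
|b| = √(2² + 2² + 0²) = √8 ≈ 2.828
cos θ = (a·b)/(|a||b|) = 16/(5.831·2.828) ≈ 0.9701
θ = arccos(0.9701) ≈ 14.04°

14.04°


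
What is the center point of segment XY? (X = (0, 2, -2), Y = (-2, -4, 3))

M = ((x₁+x₂)/2, (y₁+y₂)/2, (z₁+z₂)/2)
  = ((0 - 2)/2, (2 - 4)/2, (-2 + 3)/2)
  = (-2/2, -2/2, 1/2)
  = (-1, -1, 0.5)

(-1, -1, 0.5)


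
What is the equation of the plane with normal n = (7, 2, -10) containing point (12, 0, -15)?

The plane through P with normal n = (a, b, c) satisfies n·(r - P) = 0,
i.e. ax + by + cz = a·x₀ + b·y₀ + c·z₀.
d = 7·12 + 2·0 + (-10)·(-15)
  = 84 + 0 + 150
  = 234
Equation: 7x + 2y - 10z = 234

7x + 2y - 10z = 234


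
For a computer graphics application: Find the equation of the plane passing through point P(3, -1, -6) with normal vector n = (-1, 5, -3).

The plane through P with normal n = (a, b, c) satisfies n·(r - P) = 0,
i.e. ax + by + cz = a·x₀ + b·y₀ + c·z₀.
d = (-1)·3 + 5·(-1) + (-3)·(-6)
  = -3 - 5 + 18
  = 10
Equation: -x + 5y - 3z = 10

-x + 5y - 3z = 10


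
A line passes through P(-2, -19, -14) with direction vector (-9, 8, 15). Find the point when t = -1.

P(t) = P + t·d
  = (-2 + (-9)·(-1), -19 + 8·(-1), -14 + 15·(-1))
  = (-2 + 9, -19 - 8, -14 - 15)
  = (7, -27, -29)

(7, -27, -29)


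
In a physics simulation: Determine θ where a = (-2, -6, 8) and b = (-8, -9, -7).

a·b = (-2)·(-8) + (-6)·(-9) + 8·(-7) = 16 + 54 - 56 = 14
|a| = √((-2)² + (-6)² + 8²) = √104 ≈ 10.2
|b| = √((-8)² + (-9)² + (-7)²) = √194 ≈ 13.93
cos θ = (a·b)/(|a||b|) = 14/(10.2·13.93) ≈ 0.09856
θ = arccos(0.09856) ≈ 84.34°

84.34°


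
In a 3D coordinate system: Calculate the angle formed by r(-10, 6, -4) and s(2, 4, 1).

r·s = (-10)·2 + 6·4 + (-4)·1 = -20 + 24 - 4 = 0
|r| = √((-10)² + 6² + (-4)²) = √152 ≈ 12.33
|s| = √(2² + 4² + 1²) = √21 ≈ 4.583
cos θ = (r·s)/(|r||s|) = 0/(12.33·4.583) ≈ 0
θ = arccos(0) ≈ 90°

90°


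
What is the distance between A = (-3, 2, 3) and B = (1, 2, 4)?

d = √[(x₂-x₁)² + (y₂-y₁)² + (z₂-z₁)²]
  = √[4² + 0² + 1²]
  = √[16 + 0 + 1]
  = √17
  ≈ 4.123

4.123


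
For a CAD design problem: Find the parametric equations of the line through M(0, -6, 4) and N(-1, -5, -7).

Direction vector d = N - M = (-1 + 0, -5 + 6, -7 - 4) = (-1, 1, -11)
Parametric form r = M + t·d:
x = 0 - t, y = -6 + t, z = 4 - 11t

x = 0 - t, y = -6 + t, z = 4 - 11t


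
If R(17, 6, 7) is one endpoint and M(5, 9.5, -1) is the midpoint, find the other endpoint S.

S = 2M - R
  = (2·5 - 17, 2·9.5 - 6, 2·(-1) - 7)
  = (10 - 17, 19 - 6, -2 - 7)
  = (-7, 13, -9)

(-7, 13, -9)


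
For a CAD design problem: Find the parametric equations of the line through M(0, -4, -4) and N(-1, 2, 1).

Direction vector d = N - M = (-1 + 0, 2 + 4, 1 + 4) = (-1, 6, 5)
Parametric form r = M + t·d:
x = 0 - t, y = -4 + 6t, z = -4 + 5t

x = 0 - t, y = -4 + 6t, z = -4 + 5t


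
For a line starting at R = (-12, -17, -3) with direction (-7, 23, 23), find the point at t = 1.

P(t) = R + t·d
  = (-12 + (-7)·1, -17 + 23·1, -3 + 23·1)
  = (-12 - 7, -17 + 23, -3 + 23)
  = (-19, 6, 20)

(-19, 6, 20)


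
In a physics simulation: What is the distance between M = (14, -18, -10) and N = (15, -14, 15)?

d = √[(x₂-x₁)² + (y₂-y₁)² + (z₂-z₁)²]
  = √[1² + 4² + 25²]
  = √[1 + 16 + 625]
  = √642
  ≈ 25.34

25.34


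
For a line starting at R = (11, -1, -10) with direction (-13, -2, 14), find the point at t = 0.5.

P(t) = R + t·d
  = (11 + (-13)·0.5, -1 + (-2)·0.5, -10 + 14·0.5)
  = (11 - 6.5, -1 - 1, -10 + 7)
  = (4.5, -2, -3)

(4.5, -2, -3)


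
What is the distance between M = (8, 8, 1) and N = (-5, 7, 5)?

d = √[(x₂-x₁)² + (y₂-y₁)² + (z₂-z₁)²]
  = √[(-13)² + (-1)² + 4²]
  = √[169 + 1 + 16]
  = √186
  ≈ 13.64

13.64


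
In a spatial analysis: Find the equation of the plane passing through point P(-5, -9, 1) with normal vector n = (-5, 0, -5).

The plane through P with normal n = (a, b, c) satisfies n·(r - P) = 0,
i.e. ax + by + cz = a·x₀ + b·y₀ + c·z₀.
d = (-5)·(-5) + 0·(-9) + (-5)·1
  = 25 + 0 - 5
  = 20
Equation: -5x - 5z = 20

-5x - 5z = 20


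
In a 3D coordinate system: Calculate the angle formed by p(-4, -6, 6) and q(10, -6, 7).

p·q = (-4)·10 + (-6)·(-6) + 6·7 = -40 + 36 + 42 = 38
|p| = √((-4)² + (-6)² + 6²) = √88 ≈ 9.381
|q| = √(10² + (-6)² + 7²) = √185 ≈ 13.6
cos θ = (p·q)/(|p||q|) = 38/(9.381·13.6) ≈ 0.2978
θ = arccos(0.2978) ≈ 72.67°

72.67°


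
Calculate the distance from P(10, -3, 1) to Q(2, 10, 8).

d = √[(x₂-x₁)² + (y₂-y₁)² + (z₂-z₁)²]
  = √[(-8)² + 13² + 7²]
  = √[64 + 169 + 49]
  = √282
  ≈ 16.79

16.79


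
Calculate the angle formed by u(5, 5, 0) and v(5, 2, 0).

u·v = 5·5 + 5·2 + 0·0 = 25 + 10 + 0 = 35
|u| = √(5² + 5² + 0²) = √50 ≈ 7.071
|v| = √(5² + 2² + 0²) = √29 ≈ 5.385
cos θ = (u·v)/(|u||v|) = 35/(7.071·5.385) ≈ 0.9191
θ = arccos(0.9191) ≈ 23.2°

23.2°


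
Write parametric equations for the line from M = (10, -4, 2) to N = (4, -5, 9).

Direction vector d = N - M = (4 - 10, -5 + 4, 9 - 2) = (-6, -1, 7)
Parametric form r = M + t·d:
x = 10 - 6t, y = -4 - t, z = 2 + 7t

x = 10 - 6t, y = -4 - t, z = 2 + 7t


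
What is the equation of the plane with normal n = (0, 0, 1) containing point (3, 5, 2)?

The plane through P with normal n = (a, b, c) satisfies n·(r - P) = 0,
i.e. ax + by + cz = a·x₀ + b·y₀ + c·z₀.
d = 0·3 + 0·5 + 1·2
  = 0 + 0 + 2
  = 2
Equation: z = 2

z = 2


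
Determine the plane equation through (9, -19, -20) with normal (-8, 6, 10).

The plane through P with normal n = (a, b, c) satisfies n·(r - P) = 0,
i.e. ax + by + cz = a·x₀ + b·y₀ + c·z₀.
d = (-8)·9 + 6·(-19) + 10·(-20)
  = -72 - 114 - 200
  = -386
Equation: -8x + 6y + 10z = -386

-8x + 6y + 10z = -386


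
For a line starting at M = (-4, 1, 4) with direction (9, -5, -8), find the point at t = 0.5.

P(t) = M + t·d
  = (-4 + 9·0.5, 1 + (-5)·0.5, 4 + (-8)·0.5)
  = (-4 + 4.5, 1 - 2.5, 4 - 4)
  = (0.5, -1.5, 0)

(0.5, -1.5, 0)


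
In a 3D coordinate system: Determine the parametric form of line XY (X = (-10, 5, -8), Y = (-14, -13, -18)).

Direction vector d = Y - X = (-14 + 10, -13 - 5, -18 + 8) = (-4, -18, -10)
Parametric form r = X + t·d:
x = -10 - 4t, y = 5 - 18t, z = -8 - 10t

x = -10 - 4t, y = 5 - 18t, z = -8 - 10t


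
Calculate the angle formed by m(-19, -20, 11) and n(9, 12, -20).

m·n = (-19)·9 + (-20)·12 + 11·(-20) = -171 - 240 - 220 = -631
|m| = √((-19)² + (-20)² + 11²) = √882 ≈ 29.7
|n| = √(9² + 12² + (-20)²) = √625 ≈ 25
cos θ = (m·n)/(|m||n|) = -631/(29.7·25) ≈ -0.8499
θ = arccos(-0.8499) ≈ 148.2°

148.2°


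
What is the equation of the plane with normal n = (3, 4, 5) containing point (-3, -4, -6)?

The plane through P with normal n = (a, b, c) satisfies n·(r - P) = 0,
i.e. ax + by + cz = a·x₀ + b·y₀ + c·z₀.
d = 3·(-3) + 4·(-4) + 5·(-6)
  = -9 - 16 - 30
  = -55
Equation: 3x + 4y + 5z = -55

3x + 4y + 5z = -55


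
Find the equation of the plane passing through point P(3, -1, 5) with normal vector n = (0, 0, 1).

The plane through P with normal n = (a, b, c) satisfies n·(r - P) = 0,
i.e. ax + by + cz = a·x₀ + b·y₀ + c·z₀.
d = 0·3 + 0·(-1) + 1·5
  = 0 + 0 + 5
  = 5
Equation: z = 5

z = 5


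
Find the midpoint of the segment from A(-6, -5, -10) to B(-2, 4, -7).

M = ((x₁+x₂)/2, (y₁+y₂)/2, (z₁+z₂)/2)
  = ((-6 - 2)/2, (-5 + 4)/2, (-10 - 7)/2)
  = (-8/2, -1/2, -17/2)
  = (-4, -0.5, -8.5)

(-4, -0.5, -8.5)
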